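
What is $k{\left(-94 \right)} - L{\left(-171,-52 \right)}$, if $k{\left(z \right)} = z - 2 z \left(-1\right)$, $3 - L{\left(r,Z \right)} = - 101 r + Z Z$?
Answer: $37644$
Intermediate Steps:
$L{\left(r,Z \right)} = 3 - Z^{2} + 101 r$ ($L{\left(r,Z \right)} = 3 - \left(- 101 r + Z Z\right) = 3 - \left(- 101 r + Z^{2}\right) = 3 - \left(Z^{2} - 101 r\right) = 3 - Z^{2} + 101 r$)
$k{\left(z \right)} = 2 z^{2}$ ($k{\left(z \right)} = z 2 z = 2 z^{2}$)
$k{\left(-94 \right)} - L{\left(-171,-52 \right)} = 2 \left(-94\right)^{2} - \left(3 - \left(-52\right)^{2} + 101 \left(-171\right)\right) = 2 \cdot 8836 - \left(3 - 2704 - 17271\right) = 17672 - \left(3 - 2704 - 17271\right) = 17672 - -19972 = 17672 + 19972 = 37644$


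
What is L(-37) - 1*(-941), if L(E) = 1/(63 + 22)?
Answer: 79986/85 ≈ 941.01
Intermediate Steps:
L(E) = 1/85
L(-37) - 1*(-941) = 1/85 - 1*(-941) = 1/85 + 941 = 79986/85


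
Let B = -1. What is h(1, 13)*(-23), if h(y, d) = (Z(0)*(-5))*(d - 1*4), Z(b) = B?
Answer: -1035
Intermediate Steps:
Z(b) = -1
h(y, d) = -20 + 5*d (h(y, d) = (-1*(-5))*(d - 1*4) = 5*(d - 4) = 5*(-4 + d) = -20 + 5*d)
h(1, 13)*(-23) = (-20 + 5*13)*(-23) = (-20 + 65)*(-23) = 45*(-23) = -1035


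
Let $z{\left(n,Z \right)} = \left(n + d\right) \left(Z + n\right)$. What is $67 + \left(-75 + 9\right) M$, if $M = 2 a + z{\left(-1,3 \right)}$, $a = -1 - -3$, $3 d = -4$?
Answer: $111$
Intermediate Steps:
$d = - \frac{4}{3}$ ($d = \frac{1}{3} \left(-4\right) = - \frac{4}{3} \approx -1.3333$)
$z{\left(n,Z \right)} = \left(- \frac{4}{3} + n\right) \left(Z + n\right)$ ($z{\left(n,Z \right)} = \left(n - \frac{4}{3}\right) \left(Z + n\right) = \left(- \frac{4}{3} + n\right) \left(Z + n\right)$)
$a = 2$ ($a = -1 + 3 = 2$)
$M = - \frac{2}{3}$ ($M = 2 \cdot 2 + \left(\left(-1\right)^{2} - 4 - - \frac{4}{3} + 3 \left(-1\right)\right) = 4 + \left(1 - 4 + \frac{4}{3} - 3\right) = 4 - \frac{14}{3} = - \frac{2}{3} \approx -0.66667$)
$67 + \left(-75 + 9\right) M = 67 + \left(-75 + 9\right) \left(- \frac{2}{3}\right) = 67 - -44 = 67 + 44 = 111$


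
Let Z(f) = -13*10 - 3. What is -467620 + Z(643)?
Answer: -467753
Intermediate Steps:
Z(f) = -133 (Z(f) = -130 - 3 = -133)
-467620 + Z(643) = -467620 - 133 = -467753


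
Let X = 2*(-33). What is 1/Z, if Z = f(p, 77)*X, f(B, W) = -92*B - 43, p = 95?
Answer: 1/579678 ≈ 1.7251e-6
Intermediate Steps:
f(B, W) = -43 - 92*B
X = -66
Z = 579678 (Z = (-43 - 92*95)*(-66) = (-43 - 8740)*(-66) = -8783*(-66) = 579678)
1/Z = 1/579678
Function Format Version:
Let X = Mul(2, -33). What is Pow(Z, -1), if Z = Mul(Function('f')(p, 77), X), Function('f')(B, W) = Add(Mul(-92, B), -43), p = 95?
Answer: Rational(1, 579678) ≈ 1.7251e-6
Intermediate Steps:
Function('f')(B, W) = Add(-43, Mul(-92, B))
X = -66
Z = 579678 (Z = Mul(Add(-43, Mul(-92, 95)), -66) = Mul(Add(-43, -8740), -66) = Mul(-8783, -66) = 579678)
Pow(Z, -1) = Pow(579678, -1) = Rational(1, 579678)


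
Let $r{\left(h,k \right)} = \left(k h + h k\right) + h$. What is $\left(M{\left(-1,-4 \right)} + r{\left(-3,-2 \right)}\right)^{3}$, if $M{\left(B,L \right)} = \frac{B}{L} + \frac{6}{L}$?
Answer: $\frac{29791}{64} \approx 465.48$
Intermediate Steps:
$r{\left(h,k \right)} = h + 2 h k$ ($r{\left(h,k \right)} = \left(h k + h k\right) + h = 2 h k + h = h + 2 h k$)
$M{\left(B,L \right)} = \frac{6}{L} + \frac{B}{L}$
$\left(M{\left(-1,-4 \right)} + r{\left(-3,-2 \right)}\right)^{3} = \left(\frac{6 - 1}{-4} - 3 \left(1 + 2 \left(-2\right)\right)\right)^{3} = \left(\left(- \frac{1}{4}\right) 5 - 3 \left(1 - 4\right)\right)^{3} = \left(- \frac{5}{4} - -9\right)^{3} = \left(- \frac{5}{4} + 9\right)^{3} = \left(\frac{31}{4}\right)^{3} = \frac{29791}{64}$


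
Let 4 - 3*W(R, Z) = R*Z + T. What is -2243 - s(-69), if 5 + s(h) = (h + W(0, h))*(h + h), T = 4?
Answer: -11760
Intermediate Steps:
W(R, Z) = -R*Z/3 (W(R, Z) = 4/3 - (R*Z + 4)/3 = 4/3 - (4 + R*Z)/3 = 4/3 + (-4/3 - R*Z/3) = -R*Z/3)
s(h) = -5 + 2*h² (s(h) = -5 + (h - ⅓*0*h)*(h + h) = -5 + (h + 0)*(2*h) = -5 + h*(2*h) = -5 + 2*h²)
-2243 - s(-69) = -2243 - (-5 + 2*(-69)²) = -2243 - (-5 + 2*4761) = -2243 - (-5 + 9522) = -2243 - 1*9517 = -2243 - 9517 = -11760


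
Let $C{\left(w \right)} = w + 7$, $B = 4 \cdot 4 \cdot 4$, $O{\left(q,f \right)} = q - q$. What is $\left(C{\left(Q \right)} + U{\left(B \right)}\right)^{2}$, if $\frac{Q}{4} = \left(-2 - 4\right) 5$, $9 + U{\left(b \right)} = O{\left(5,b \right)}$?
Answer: $14884$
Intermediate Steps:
$O{\left(q,f \right)} = 0$
$B = 64$ ($B = 16 \cdot 4 = 64$)
$U{\left(b \right)} = -9$ ($U{\left(b \right)} = -9 + 0 = -9$)
$Q = -120$ ($Q = 4 \left(-2 - 4\right) 5 = 4 \left(\left(-6\right) 5\right) = 4 \left(-30\right) = -120$)
$C{\left(w \right)} = 7 + w$
$\left(C{\left(Q \right)} + U{\left(B \right)}\right)^{2} = \left(\left(7 - 120\right) - 9\right)^{2} = \left(-113 - 9\right)^{2} = \left(-122\right)^{2} = 14884$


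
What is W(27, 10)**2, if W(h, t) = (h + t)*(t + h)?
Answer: 1874161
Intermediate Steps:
W(h, t) = (h + t)**2 (W(h, t) = (h + t)*(h + t) = (h + t)**2)
W(27, 10)**2 = ((27 + 10)**2)**2 = (37**2)**2 = 1369**2 = 1874161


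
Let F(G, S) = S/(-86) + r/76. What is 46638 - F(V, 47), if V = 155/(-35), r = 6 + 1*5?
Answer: 152414297/3268 ≈ 46638.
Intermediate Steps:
r = 11 (r = 6 + 5 = 11)
V = -31/7 (V = 155*(-1/35) = -31/7 ≈ -4.4286)
F(G, S) = 11/76 - S/86 (F(G, S) = S/(-86) + 11/76 = S*(-1/86) + 11*(1/76) = -S/86 + 11/76 = 11/76 - S/86)
46638 - F(V, 47) = 46638 - (11/76 - 1/86*47) = 46638 - (11/76 - 47/86) = 46638 - 1*(-1313/3268) = 46638 + 1313/3268 = 152414297/3268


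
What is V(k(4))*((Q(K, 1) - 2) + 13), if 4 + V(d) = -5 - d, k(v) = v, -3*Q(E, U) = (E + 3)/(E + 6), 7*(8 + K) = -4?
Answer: -2405/18 ≈ -133.61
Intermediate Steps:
K = -60/7 (K = -8 + (⅐)*(-4) = -8 - 4/7 = -60/7 ≈ -8.5714)
Q(E, U) = -(3 + E)/(3*(6 + E)) (Q(E, U) = -(E + 3)/(3*(E + 6)) = -(3 + E)/(3*(6 + E)))
V(d) = -9 - d (V(d) = -4 + (-5 - d) = -9 - d)
V(k(4))*((Q(K, 1) - 2) + 13) = (-9 - 1*4)*(((-3 - 1*(-60/7))/(3*(6 - 60/7)) - 2) + 13) = (-9 - 4)*(((-3 + 60/7)/(3*(-18/7)) - 2) + 13) = -13*(((⅓)*(-7/18)*(39/7) - 2) + 13) = -13*((-13/18 - 2) + 13) = -13*(-49/18 + 13) = -13*185/18 = -2405/18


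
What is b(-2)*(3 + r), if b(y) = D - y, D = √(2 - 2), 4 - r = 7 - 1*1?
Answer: 2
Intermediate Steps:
r = -2 (r = 4 - (7 - 1*1) = 4 - (7 - 1) = 4 - 1*6 = 4 - 6 = -2)
D = 0 (D = √0 = 0)
b(y) = -y (b(y) = 0 - y = -y)
b(-2)*(3 + r) = (-1*(-2))*(3 - 2) = 2*1 = 2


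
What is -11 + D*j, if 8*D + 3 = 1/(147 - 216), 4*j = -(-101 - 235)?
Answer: -981/23 ≈ -42.652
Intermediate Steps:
j = 84 (j = (-(-101 - 235))/4 = (-1*(-336))/4 = (1/4)*336 = 84)
D = -26/69 (D = -3/8 + 1/(8*(147 - 216)) = -3/8 + (1/8)/(-69) = -3/8 + (1/8)*(-1/69) = -3/8 - 1/552 = -26/69 ≈ -0.37681)
-11 + D*j = -11 - 26/69*84 = -11 - 728/23 = -981/23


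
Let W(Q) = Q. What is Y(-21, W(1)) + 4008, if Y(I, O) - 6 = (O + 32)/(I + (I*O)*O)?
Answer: 56185/14 ≈ 4013.2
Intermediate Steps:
Y(I, O) = 6 + (32 + O)/(I + I*O²) (Y(I, O) = 6 + (O + 32)/(I + (I*O)*O) = 6 + (32 + O)/(I + I*O²))
Y(-21, W(1)) + 4008 = (32 + 1 + 6*(-21) + 6*(-21)*1²)/((-21)*(1 + 1²)) + 4008 = -(32 + 1 - 126 + 6*(-21)*1)/(21*(1 + 1)) + 4008 = -1/21*(32 + 1 - 126 - 126)/2 + 4008 = -1/21*½*(-219) + 4008 = 73/14 + 4008 = 56185/14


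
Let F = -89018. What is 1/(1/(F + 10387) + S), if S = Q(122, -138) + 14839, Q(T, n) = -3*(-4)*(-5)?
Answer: 78631/1162087548 ≈ 6.7664e-5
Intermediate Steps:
Q(T, n) = -60 (Q(T, n) = 12*(-5) = -60)
S = 14779 (S = -60 + 14839 = 14779)
1/(1/(F + 10387) + S) = 1/(1/(-89018 + 10387) + 14779) = 1/(1/(-78631) + 14779) = 1/(-1/78631 + 14779) = 1/(1162087548/78631) = 78631/1162087548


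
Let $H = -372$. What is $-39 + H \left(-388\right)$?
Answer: $144297$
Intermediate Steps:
$-39 + H \left(-388\right) = -39 - -144336 = -39 + 144336 = 144297$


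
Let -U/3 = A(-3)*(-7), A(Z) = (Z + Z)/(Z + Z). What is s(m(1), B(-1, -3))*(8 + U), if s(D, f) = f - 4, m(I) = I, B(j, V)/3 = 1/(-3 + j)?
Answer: -551/4 ≈ -137.75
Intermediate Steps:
B(j, V) = 3/(-3 + j)
A(Z) = 1 (A(Z) = (2*Z)/((2*Z)) = (2*Z)*(1/(2*Z)) = 1)
U = 21 (U = -3*(-7) = 21)
s(D, f) = -4 + f
s(m(1), B(-1, -3))*(8 + U) = (-4 + 3/(-3 - 1))*(8 + 21) = (-4 + 3/(-4))*29 = (-4 + 3*(-¼))*29 = (-4 - ¾)*29 = -19/4*29 = -551/4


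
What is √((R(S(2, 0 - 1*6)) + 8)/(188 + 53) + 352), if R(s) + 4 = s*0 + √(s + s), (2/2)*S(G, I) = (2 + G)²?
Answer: 2*√(5111369 + 241*√2)/241 ≈ 18.763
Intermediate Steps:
S(G, I) = (2 + G)²
R(s) = -4 + √2*√s (R(s) = -4 + (s*0 + √(s + s)) = -4 + (0 + √(2*s)) = -4 + (0 + √2*√s) = -4 + √2*√s)
√((R(S(2, 0 - 1*6)) + 8)/(188 + 53) + 352) = √(((-4 + √2*√((2 + 2)²)) + 8)/(188 + 53) + 352) = √(((-4 + √2*√(4²)) + 8)/241 + 352) = √(((-4 + √2*√16) + 8)*(1/241) + 352) = √(((-4 + √2*4) + 8)*(1/241) + 352) = √(((-4 + 4*√2) + 8)*(1/241) + 352) = √((4 + 4*√2)*(1/241) + 352) = √((4/241 + 4*√2/241) + 352) = √(84836/241 + 4*√2/241)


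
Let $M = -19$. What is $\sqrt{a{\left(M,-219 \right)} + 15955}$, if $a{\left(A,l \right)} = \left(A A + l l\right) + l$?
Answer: $\sqrt{64058} \approx 253.1$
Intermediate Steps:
$a{\left(A,l \right)} = l + A^{2} + l^{2}$ ($a{\left(A,l \right)} = \left(A^{2} + l^{2}\right) + l = l + A^{2} + l^{2}$)
$\sqrt{a{\left(M,-219 \right)} + 15955} = \sqrt{\left(-219 + \left(-19\right)^{2} + \left(-219\right)^{2}\right) + 15955} = \sqrt{\left(-219 + 361 + 47961\right) + 15955} = \sqrt{48103 + 15955} = \sqrt{64058}$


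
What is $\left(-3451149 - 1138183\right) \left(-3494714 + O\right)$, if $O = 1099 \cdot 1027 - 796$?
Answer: $10862200782884$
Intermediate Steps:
$O = 1127877$ ($O = 1128673 - 796 = 1127877$)
$\left(-3451149 - 1138183\right) \left(-3494714 + O\right) = \left(-3451149 - 1138183\right) \left(-3494714 + 1127877\right) = \left(-4589332\right) \left(-2366837\right) = 10862200782884$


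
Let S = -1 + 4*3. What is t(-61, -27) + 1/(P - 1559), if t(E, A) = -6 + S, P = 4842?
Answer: 16416/3283 ≈ 5.0003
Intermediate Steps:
S = 11 (S = -1 + 12 = 11)
t(E, A) = 5 (t(E, A) = -6 + 11 = 5)
t(-61, -27) + 1/(P - 1559) = 5 + 1/(4842 - 1559) = 5 + 1/3283 = 16416/3283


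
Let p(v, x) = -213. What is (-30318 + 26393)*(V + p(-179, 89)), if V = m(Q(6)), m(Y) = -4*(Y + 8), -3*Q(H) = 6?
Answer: 930225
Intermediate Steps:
Q(H) = -2 (Q(H) = -⅓*6 = -2)
m(Y) = -32 - 4*Y (m(Y) = -4*(8 + Y) = -32 - 4*Y)
V = -24 (V = -32 - 4*(-2) = -32 + 8 = -24)
(-30318 + 26393)*(V + p(-179, 89)) = (-30318 + 26393)*(-24 - 213) = -3925*(-237) = 930225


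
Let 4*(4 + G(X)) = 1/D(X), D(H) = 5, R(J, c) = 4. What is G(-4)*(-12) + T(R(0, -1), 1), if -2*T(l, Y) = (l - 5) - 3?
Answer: 247/5 ≈ 49.400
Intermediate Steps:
T(l, Y) = 4 - l/2 (T(l, Y) = -((l - 5) - 3)/2 = -((-5 + l) - 3)/2 = -(-8 + l)/2 = 4 - l/2)
G(X) = -79/20 (G(X) = -4 + (¼)/5 = -4 + (¼)*(⅕) = -4 + 1/20 = -79/20)
G(-4)*(-12) + T(R(0, -1), 1) = -79/20*(-12) + (4 - ½*4) = 237/5 + (4 - 2) = 237/5 + 2 = 247/5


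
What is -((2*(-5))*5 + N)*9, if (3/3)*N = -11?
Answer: 549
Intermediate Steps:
N = -11
-((2*(-5))*5 + N)*9 = -((2*(-5))*5 - 11)*9 = -(-10*5 - 11)*9 = -(-50 - 11)*9 = -(-61)*9 = -1*(-549) = 549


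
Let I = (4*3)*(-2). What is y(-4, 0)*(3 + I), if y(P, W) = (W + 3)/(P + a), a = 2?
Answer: 63/2 ≈ 31.500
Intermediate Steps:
y(P, W) = (3 + W)/(2 + P) (y(P, W) = (W + 3)/(P + 2) = (3 + W)/(2 + P))
I = -24 (I = 12*(-2) = -24)
y(-4, 0)*(3 + I) = ((3 + 0)/(2 - 4))*(3 - 24) = (3/(-2))*(-21) = -½*3*(-21) = -3/2*(-21) = 63/2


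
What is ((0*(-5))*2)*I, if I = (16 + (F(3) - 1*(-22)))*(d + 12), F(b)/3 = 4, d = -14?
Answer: 0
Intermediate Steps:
F(b) = 12 (F(b) = 3*4 = 12)
I = -100 (I = (16 + (12 - 1*(-22)))*(-14 + 12) = (16 + (12 + 22))*(-2) = (16 + 34)*(-2) = 50*(-2) = -100)
((0*(-5))*2)*I = ((0*(-5))*2)*(-100) = (0*2)*(-100) = 0*(-100) = 0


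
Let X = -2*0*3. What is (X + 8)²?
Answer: 64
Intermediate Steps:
X = 0 (X = 0*3 = 0)
(X + 8)² = (0 + 8)² = 8² = 64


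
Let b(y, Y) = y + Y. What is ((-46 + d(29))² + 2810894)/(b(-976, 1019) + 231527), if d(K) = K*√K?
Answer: 91529/7470 - 1334*√29/115785 ≈ 12.191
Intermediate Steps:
b(y, Y) = Y + y
d(K) = K^(3/2)
((-46 + d(29))² + 2810894)/(b(-976, 1019) + 231527) = ((-46 + 29^(3/2))² + 2810894)/((1019 - 976) + 231527) = ((-46 + 29*√29)² + 2810894)/(43 + 231527) = (2810894 + (-46 + 29*√29)²)/231570 = (2810894 + (-46 + 29*√29)²)*(1/231570) = 45337/3735 + (-46 + 29*√29)²/231570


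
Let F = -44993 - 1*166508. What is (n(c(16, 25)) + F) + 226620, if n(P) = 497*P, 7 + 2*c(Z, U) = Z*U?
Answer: 225559/2 ≈ 1.1278e+5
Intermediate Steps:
c(Z, U) = -7/2 + U*Z/2 (c(Z, U) = -7/2 + (Z*U)/2 = -7/2 + (U*Z)/2 = -7/2 + U*Z/2)
F = -211501 (F = -44993 - 166508 = -211501)
(n(c(16, 25)) + F) + 226620 = (497*(-7/2 + (1/2)*25*16) - 211501) + 226620 = (497*(-7/2 + 200) - 211501) + 226620 = (497*(393/2) - 211501) + 226620 = (195321/2 - 211501) + 226620 = -227681/2 + 226620 = 225559/2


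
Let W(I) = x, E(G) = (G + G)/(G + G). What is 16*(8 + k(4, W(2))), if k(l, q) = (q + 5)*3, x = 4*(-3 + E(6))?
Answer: -16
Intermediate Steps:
E(G) = 1 (E(G) = (2*G)/((2*G)) = (2*G)*(1/(2*G)) = 1)
x = -8 (x = 4*(-3 + 1) = 4*(-2) = -8)
W(I) = -8
k(l, q) = 15 + 3*q (k(l, q) = (5 + q)*3 = 15 + 3*q)
16*(8 + k(4, W(2))) = 16*(8 + (15 + 3*(-8))) = 16*(8 + (15 - 24)) = 16*(8 - 9) = 16*(-1) = -16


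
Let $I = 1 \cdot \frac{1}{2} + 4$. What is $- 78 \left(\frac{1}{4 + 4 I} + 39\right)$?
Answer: $- \frac{33501}{11} \approx -3045.5$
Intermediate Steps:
$I = \frac{9}{2}$ ($I = 1 \cdot \frac{1}{2} + 4 = \frac{1}{2} + 4 = \frac{9}{2} \approx 4.5$)
$- 78 \left(\frac{1}{4 + 4 I} + 39\right) = - 78 \left(\frac{1}{4 + 4 \cdot \frac{9}{2}} + 39\right) = - 78 \left(\frac{1}{4 + 18} + 39\right) = - 78 \left(\frac{1}{22} + 39\right) = \left(-78\right) \frac{859}{22} = - \frac{33501}{11}$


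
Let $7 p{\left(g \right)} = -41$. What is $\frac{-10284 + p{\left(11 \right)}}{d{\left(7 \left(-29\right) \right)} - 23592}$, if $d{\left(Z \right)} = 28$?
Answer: $\frac{72029}{164948} \approx 0.43668$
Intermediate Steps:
$p{\left(g \right)} = - \frac{41}{7}$ ($p{\left(g \right)} = \frac{1}{7} \left(-41\right) = - \frac{41}{7}$)
$\frac{-10284 + p{\left(11 \right)}}{d{\left(7 \left(-29\right) \right)} - 23592} = \frac{-10284 - \frac{41}{7}}{28 - 23592} = - \frac{72029}{7 \left(-23564\right)} = \left(- \frac{72029}{7}\right) \left(- \frac{1}{23564}\right) = \frac{72029}{164948}$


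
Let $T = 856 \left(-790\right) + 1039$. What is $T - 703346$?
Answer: $-1378547$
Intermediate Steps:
$T = -675201$ ($T = -676240 + 1039 = -675201$)
$T - 703346 = -675201 - 703346 = -1378547$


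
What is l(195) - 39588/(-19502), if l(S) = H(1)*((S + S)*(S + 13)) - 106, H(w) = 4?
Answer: 3162990668/9751 ≈ 3.2438e+5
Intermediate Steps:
l(S) = -106 + 8*S*(13 + S) (l(S) = 4*((S + S)*(S + 13)) - 106 = 4*((2*S)*(13 + S)) - 106 = 4*(2*S*(13 + S)) - 106 = 8*S*(13 + S) - 106 = -106 + 8*S*(13 + S))
l(195) - 39588/(-19502) = (-106 + 8*195**2 + 104*195) - 39588/(-19502) = (-106 + 8*38025 + 20280) - 39588*(-1/19502) = (-106 + 304200 + 20280) + 19794/9751 = 324374 + 19794/9751 = 3162990668/9751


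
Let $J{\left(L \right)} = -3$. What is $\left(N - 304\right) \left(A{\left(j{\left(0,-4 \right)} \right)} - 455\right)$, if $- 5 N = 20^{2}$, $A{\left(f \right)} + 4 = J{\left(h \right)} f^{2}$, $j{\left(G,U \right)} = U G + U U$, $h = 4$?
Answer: $471168$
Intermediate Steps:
$j{\left(G,U \right)} = U^{2} + G U$ ($j{\left(G,U \right)} = G U + U^{2} = U^{2} + G U$)
$A{\left(f \right)} = -4 - 3 f^{2}$
$N = -80$ ($N = - \frac{20^{2}}{5} = \left(- \frac{1}{5}\right) 400 = -80$)
$\left(N - 304\right) \left(A{\left(j{\left(0,-4 \right)} \right)} - 455\right) = \left(-80 - 304\right) \left(\left(-4 - 3 \left(- 4 \left(0 - 4\right)\right)^{2}\right) - 455\right) = - 384 \left(\left(-4 - 3 \left(\left(-4\right) \left(-4\right)\right)^{2}\right) - 455\right) = - 384 \left(\left(-4 - 3 \cdot 16^{2}\right) - 455\right) = - 384 \left(\left(-4 - 768\right) - 455\right) = - 384 \left(-772 - 455\right) = \left(-384\right) \left(-1227\right) = 471168$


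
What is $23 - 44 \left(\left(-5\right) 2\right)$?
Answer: $463$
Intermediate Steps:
$23 - 44 \left(\left(-5\right) 2\right) = 23 - -440 = 23 + 440 = 463$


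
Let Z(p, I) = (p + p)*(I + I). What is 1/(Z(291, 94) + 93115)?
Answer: 1/202531 ≈ 4.9375e-6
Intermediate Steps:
Z(p, I) = 4*I*p (Z(p, I) = (2*p)*(2*I) = 4*I*p)
1/(Z(291, 94) + 93115) = 1/(4*94*291 + 93115) = 1/(109416 + 93115) = 1/202531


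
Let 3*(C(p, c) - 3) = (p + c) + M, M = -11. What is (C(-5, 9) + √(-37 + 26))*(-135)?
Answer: -90 - 135*I*√11 ≈ -90.0 - 447.74*I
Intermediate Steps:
C(p, c) = -⅔ + c/3 + p/3 (C(p, c) = 3 + ((p + c) - 11)/3 = 3 + ((c + p) - 11)/3 = 3 + (-11 + c + p)/3 = 3 + (-11/3 + c/3 + p/3) = -⅔ + c/3 + p/3)
(C(-5, 9) + √(-37 + 26))*(-135) = ((-⅔ + (⅓)*9 + (⅓)*(-5)) + √(-37 + 26))*(-135) = ((-⅔ + 3 - 5/3) + √(-11))*(-135) = (⅔ + I*√11)*(-135) = -90 - 135*I*√11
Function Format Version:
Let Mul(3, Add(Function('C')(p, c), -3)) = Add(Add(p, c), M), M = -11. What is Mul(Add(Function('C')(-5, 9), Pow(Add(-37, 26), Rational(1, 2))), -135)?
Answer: Add(-90, Mul(-135, I, Pow(11, Rational(1, 2)))) ≈ Add(-90.000, Mul(-447.74, I))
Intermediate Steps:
Function('C')(p, c) = Add(Rational(-2, 3), Mul(Rational(1, 3), c), Mul(Rational(1, 3), p)) (Function('C')(p, c) = Add(3, Mul(Rational(1, 3), Add(Add(p, c), -11))) = Add(3, Mul(Rational(1, 3), Add(Add(c, p), -11))) = Add(3, Mul(Rational(1, 3), Add(-11, c, p))) = Add(3, Add(Rational(-11, 3), Mul(Rational(1, 3), c), Mul(Rational(1, 3), p))) = Add(Rational(-2, 3), Mul(Rational(1, 3), c), Mul(Rational(1, 3), p)))
Mul(Add(Function('C')(-5, 9), Pow(Add(-37, 26), Rational(1, 2))), -135) = Mul(Add(Add(Rational(-2, 3), Mul(Rational(1, 3), 9), Mul(Rational(1, 3), -5)), Pow(Add(-37, 26), Rational(1, 2))), -135) = Mul(Add(Add(Rational(-2, 3), 3, Rational(-5, 3)), Pow(-11, Rational(1, 2))), -135) = Mul(Add(Rational(2, 3), Mul(I, Pow(11, Rational(1, 2)))), -135) = Add(-90, Mul(-135, I, Pow(11, Rational(1, 2))))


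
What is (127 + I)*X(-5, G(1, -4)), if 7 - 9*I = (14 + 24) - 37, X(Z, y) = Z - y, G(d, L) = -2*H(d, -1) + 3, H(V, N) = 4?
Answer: 0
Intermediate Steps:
G(d, L) = -5 (G(d, L) = -2*4 + 3 = -8 + 3 = -5)
I = ⅔ (I = 7/9 - ((14 + 24) - 37)/9 = 7/9 - (38 - 37)/9 = 7/9 - ⅑*1 = 7/9 - ⅑ = ⅔ ≈ 0.66667)
(127 + I)*X(-5, G(1, -4)) = (127 + ⅔)*(-5 - 1*(-5)) = 383*(-5 + 5)/3 = (383/3)*0 = 0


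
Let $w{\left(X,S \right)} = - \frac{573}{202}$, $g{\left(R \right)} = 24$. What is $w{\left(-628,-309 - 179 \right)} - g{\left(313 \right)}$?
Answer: $- \frac{5421}{202} \approx -26.837$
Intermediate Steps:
$w{\left(X,S \right)} = - \frac{573}{202}$ ($w{\left(X,S \right)} = \left(-573\right) \frac{1}{202} = - \frac{573}{202}$)
$w{\left(-628,-309 - 179 \right)} - g{\left(313 \right)} = - \frac{573}{202} - 24 = - \frac{5421}{202}$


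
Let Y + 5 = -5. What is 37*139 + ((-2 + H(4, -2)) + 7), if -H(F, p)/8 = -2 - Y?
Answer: 5084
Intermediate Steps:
Y = -10 (Y = -5 - 5 = -10)
H(F, p) = -64 (H(F, p) = -8*(-2 - 1*(-10)) = -8*(-2 + 10) = -8*8 = -64)
37*139 + ((-2 + H(4, -2)) + 7) = 37*139 + ((-2 - 64) + 7) = 5143 + (-66 + 7) = 5143 - 59 = 5084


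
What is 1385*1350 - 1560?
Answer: 1868190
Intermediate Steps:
1385*1350 - 1560 = 1869750 - 1560 = 1868190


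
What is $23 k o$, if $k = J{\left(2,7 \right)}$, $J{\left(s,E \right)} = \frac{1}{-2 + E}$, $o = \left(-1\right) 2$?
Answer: $- \frac{46}{5} \approx -9.2$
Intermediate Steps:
$o = -2$
$k = \frac{1}{5}$ ($k = \frac{1}{-2 + 7} = \frac{1}{5} \approx 0.2$)
$23 k o = 23 \cdot \frac{1}{5} \left(-2\right) = \frac{23}{5} \left(-2\right) = - \frac{46}{5}$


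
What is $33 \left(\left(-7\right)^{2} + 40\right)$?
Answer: $2937$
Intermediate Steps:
$33 \left(\left(-7\right)^{2} + 40\right) = 33 \left(49 + 40\right) = 33 \cdot 89 = 2937$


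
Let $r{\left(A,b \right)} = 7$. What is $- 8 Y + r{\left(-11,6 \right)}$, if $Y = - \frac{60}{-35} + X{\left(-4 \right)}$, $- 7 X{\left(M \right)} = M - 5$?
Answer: $-17$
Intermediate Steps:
$X{\left(M \right)} = \frac{5}{7} - \frac{M}{7}$ ($X{\left(M \right)} = - \frac{M - 5}{7} = - \frac{-5 + M}{7} = \frac{5}{7} - \frac{M}{7}$)
$Y = 3$ ($Y = - \frac{60}{-35} + \left(\frac{5}{7} - - \frac{4}{7}\right) = \left(-60\right) \left(- \frac{1}{35}\right) + \left(\frac{5}{7} + \frac{4}{7}\right) = \frac{12}{7} + \frac{9}{7} = 3$)
$- 8 Y + r{\left(-11,6 \right)} = \left(-8\right) 3 + 7 = -24 + 7 = -17$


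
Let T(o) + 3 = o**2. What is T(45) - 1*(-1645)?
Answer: 3667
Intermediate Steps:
T(o) = -3 + o**2
T(45) - 1*(-1645) = (-3 + 45**2) - 1*(-1645) = (-3 + 2025) + 1645 = 2022 + 1645 = 3667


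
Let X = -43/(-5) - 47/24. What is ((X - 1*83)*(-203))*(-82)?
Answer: -76263649/60 ≈ -1.2711e+6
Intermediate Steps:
X = 797/120 (X = -43*(-1/5) - 47*1/24 = 43/5 - 47/24 = 797/120 ≈ 6.6417)
((X - 1*83)*(-203))*(-82) = ((797/120 - 1*83)*(-203))*(-82) = ((797/120 - 83)*(-203))*(-82) = -9163/120*(-203)*(-82) = (1860089/120)*(-82) = -76263649/60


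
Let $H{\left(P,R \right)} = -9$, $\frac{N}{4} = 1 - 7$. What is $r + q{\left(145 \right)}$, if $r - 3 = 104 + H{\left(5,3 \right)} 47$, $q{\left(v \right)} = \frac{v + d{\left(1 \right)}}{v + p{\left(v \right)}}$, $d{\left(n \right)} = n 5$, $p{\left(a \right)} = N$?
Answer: $- \frac{38086}{121} \approx -314.76$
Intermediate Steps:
$N = -24$ ($N = 4 \left(1 - 7\right) = 4 \left(-6\right) = -24$)
$p{\left(a \right)} = -24$
$d{\left(n \right)} = 5 n$
$q{\left(v \right)} = \frac{5 + v}{-24 + v}$ ($q{\left(v \right)} = \frac{v + 5 \cdot 1}{v - 24} = \frac{v + 5}{-24 + v} = \frac{5 + v}{-24 + v}$)
$r = -316$ ($r = 3 + \left(104 - 423\right) = 3 - 319 = -316$)
$r + q{\left(145 \right)} = -316 + \frac{5 + 145}{-24 + 145} = -316 + \frac{1}{121} \cdot 150 = -316 + \frac{150}{121} = - \frac{38086}{121}$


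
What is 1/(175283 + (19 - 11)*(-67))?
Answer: 1/174747 ≈ 5.7226e-6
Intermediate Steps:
1/(175283 + (19 - 11)*(-67)) = 1/(175283 + 8*(-67)) = 1/(175283 - 536) = 1/174747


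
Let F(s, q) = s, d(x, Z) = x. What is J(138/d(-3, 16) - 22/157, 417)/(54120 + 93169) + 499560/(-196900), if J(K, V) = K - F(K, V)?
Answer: -24978/9845 ≈ -2.5371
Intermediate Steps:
J(K, V) = 0 (J(K, V) = K - K = 0)
J(138/d(-3, 16) - 22/157, 417)/(54120 + 93169) + 499560/(-196900) = 0/(54120 + 93169) + 499560/(-196900) = 0/147289 + 499560*(-1/196900) = 0*(1/147289) - 24978/9845 = 0 - 24978/9845 = -24978/9845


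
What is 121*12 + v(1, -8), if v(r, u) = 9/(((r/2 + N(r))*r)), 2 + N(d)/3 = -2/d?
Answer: 33378/23 ≈ 1451.2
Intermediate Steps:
N(d) = -6 - 6/d (N(d) = -6 + 3*(-2/d) = -6 - 6/d)
v(r, u) = 9/(r*(-6 + r/2 - 6/r)) (v(r, u) = 9/(((r/2 + (-6 - 6/r))*r)) = 9/(((-6 + r/2 - 6/r)*r)) = 9/((r*(-6 + r/2 - 6/r))) = 9*(1/(r*(-6 + r/2 - 6/r))) = 9/(r*(-6 + r/2 - 6/r)))
121*12 + v(1, -8) = 121*12 + 18/(-12 + 1**2 - 12*1) = 1452 + 18/(-12 + 1 - 12) = 1452 + 18/(-23) = 1452 + 18*(-1/23) = 1452 - 18/23 = 33378/23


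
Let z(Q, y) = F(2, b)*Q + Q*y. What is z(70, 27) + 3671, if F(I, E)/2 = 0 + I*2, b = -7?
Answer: 6121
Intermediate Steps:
F(I, E) = 4*I (F(I, E) = 2*(0 + I*2) = 2*(0 + 2*I) = 2*(2*I) = 4*I)
z(Q, y) = 8*Q + Q*y (z(Q, y) = (4*2)*Q + Q*y = 8*Q + Q*y)
z(70, 27) + 3671 = 70*(8 + 27) + 3671 = 70*35 + 3671 = 2450 + 3671 = 6121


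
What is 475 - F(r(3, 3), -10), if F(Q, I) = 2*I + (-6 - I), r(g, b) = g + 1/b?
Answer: 491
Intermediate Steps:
F(Q, I) = -6 + I
475 - F(r(3, 3), -10) = 475 - (-6 - 10) = 475 - 1*(-16) = 475 + 16 = 491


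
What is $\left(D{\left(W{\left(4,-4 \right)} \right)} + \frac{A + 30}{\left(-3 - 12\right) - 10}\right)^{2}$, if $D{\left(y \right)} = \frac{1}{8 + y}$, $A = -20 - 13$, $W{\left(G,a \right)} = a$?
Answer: $\frac{1369}{10000} \approx 0.1369$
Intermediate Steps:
$A = -33$ ($A = -20 - 13 = -33$)
$\left(D{\left(W{\left(4,-4 \right)} \right)} + \frac{A + 30}{\left(-3 - 12\right) - 10}\right)^{2} = \left(\frac{1}{8 - 4} + \frac{-33 + 30}{\left(-3 - 12\right) - 10}\right)^{2} = \left(\frac{1}{4} - \frac{3}{\left(-3 - 12\right) - 10}\right)^{2} = \left(\frac{1}{4} - \frac{3}{-15 - 10}\right)^{2} = \left(\frac{1}{4} - \frac{3}{-25}\right)^{2} = \left(\frac{1}{4} - - \frac{3}{25}\right)^{2} = \left(\frac{1}{4} + \frac{3}{25}\right)^{2} = \left(\frac{37}{100}\right)^{2} = \frac{1369}{10000}$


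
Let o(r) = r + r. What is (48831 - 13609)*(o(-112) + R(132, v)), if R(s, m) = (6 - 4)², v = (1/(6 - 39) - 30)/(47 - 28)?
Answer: -7748840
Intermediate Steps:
o(r) = 2*r
v = -991/627 (v = (1/(-33) - 30)/19 = (-1/33 - 30)*(1/19) = -991/33*1/19 = -991/627 ≈ -1.5805)
R(s, m) = 4 (R(s, m) = 2² = 4)
(48831 - 13609)*(o(-112) + R(132, v)) = (48831 - 13609)*(2*(-112) + 4) = 35222*(-224 + 4) = 35222*(-220) = -7748840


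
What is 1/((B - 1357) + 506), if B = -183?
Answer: -1/1034 ≈ -0.00096712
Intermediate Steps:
1/((B - 1357) + 506) = 1/((-183 - 1357) + 506) = 1/(-1540 + 506) = 1/(-1034) = -1/1034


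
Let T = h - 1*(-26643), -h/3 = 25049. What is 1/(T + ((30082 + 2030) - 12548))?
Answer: -1/28940 ≈ -3.4554e-5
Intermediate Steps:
h = -75147 (h = -3*25049 = -75147)
T = -48504 (T = -75147 - 1*(-26643) = -75147 + 26643 = -48504)
1/(T + ((30082 + 2030) - 12548)) = 1/(-48504 + ((30082 + 2030) - 12548)) = 1/(-48504 + (32112 - 12548)) = 1/(-48504 + 19564) = 1/(-28940) = -1/28940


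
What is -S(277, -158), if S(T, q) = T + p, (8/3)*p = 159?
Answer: -2693/8 ≈ -336.63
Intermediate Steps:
p = 477/8 (p = (3/8)*159 = 477/8 ≈ 59.625)
S(T, q) = 477/8 + T (S(T, q) = T + 477/8 = 477/8 + T)
-S(277, -158) = -(477/8 + 277) = -1*2693/8 = -2693/8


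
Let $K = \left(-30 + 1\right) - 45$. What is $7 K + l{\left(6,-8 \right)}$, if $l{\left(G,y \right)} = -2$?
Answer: $-520$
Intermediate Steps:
$K = -74$ ($K = -29 - 45 = -74$)
$7 K + l{\left(6,-8 \right)} = 7 \left(-74\right) - 2 = -518 - 2 = -520$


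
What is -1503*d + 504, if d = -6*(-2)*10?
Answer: -179856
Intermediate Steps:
d = 120 (d = 12*10 = 120)
-1503*d + 504 = -1503*120 + 504 = -180360 + 504 = -179856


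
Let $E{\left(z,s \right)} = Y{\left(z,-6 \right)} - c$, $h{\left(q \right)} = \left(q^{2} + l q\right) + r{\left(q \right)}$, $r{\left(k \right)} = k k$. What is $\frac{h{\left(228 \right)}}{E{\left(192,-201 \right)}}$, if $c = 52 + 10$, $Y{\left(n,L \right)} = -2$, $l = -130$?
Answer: $- \frac{9291}{8} \approx -1161.4$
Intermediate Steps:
$c = 62$
$r{\left(k \right)} = k^{2}$
$h{\left(q \right)} = - 130 q + 2 q^{2}$ ($h{\left(q \right)} = \left(q^{2} - 130 q\right) + q^{2} = - 130 q + 2 q^{2}$)
$E{\left(z,s \right)} = -64$ ($E{\left(z,s \right)} = -2 - 62 = -64$)
$\frac{h{\left(228 \right)}}{E{\left(192,-201 \right)}} = \frac{2 \cdot 228 \left(-65 + 228\right)}{-64} = 2 \cdot 228 \cdot 163 \left(- \frac{1}{64}\right) = 74328 \left(- \frac{1}{64}\right) = - \frac{9291}{8}$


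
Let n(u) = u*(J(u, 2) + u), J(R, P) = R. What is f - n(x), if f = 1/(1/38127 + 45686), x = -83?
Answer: -23999486516567/1741870123 ≈ -13778.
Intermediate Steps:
n(u) = 2*u² (n(u) = u*(u + u) = u*(2*u) = 2*u²)
f = 38127/1741870123 (f = 1/(1/38127 + 45686) = 1/(1741870123/38127) = 38127/1741870123 ≈ 2.1889e-5)
f - n(x) = 38127/1741870123 - 2*(-83)² = 38127/1741870123 - 2*6889 = 38127/1741870123 - 1*13778 = 38127/1741870123 - 13778 = -23999486516567/1741870123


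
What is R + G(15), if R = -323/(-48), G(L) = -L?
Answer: -397/48 ≈ -8.2708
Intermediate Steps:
R = 323/48 (R = -323*(-1/48) = 323/48 ≈ 6.7292)
R + G(15) = 323/48 - 1*15 = 323/48 - 15 = -397/48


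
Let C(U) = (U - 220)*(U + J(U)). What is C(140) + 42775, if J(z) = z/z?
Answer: 31495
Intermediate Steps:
J(z) = 1
C(U) = (1 + U)*(-220 + U) (C(U) = (U - 220)*(U + 1) = (-220 + U)*(1 + U) = (1 + U)*(-220 + U))
C(140) + 42775 = (-220 + 140² - 219*140) + 42775 = (-220 + 19600 - 30660) + 42775 = -11280 + 42775 = 31495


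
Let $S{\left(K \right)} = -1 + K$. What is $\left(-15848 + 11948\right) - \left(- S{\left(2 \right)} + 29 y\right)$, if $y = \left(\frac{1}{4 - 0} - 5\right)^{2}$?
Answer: $- \frac{72853}{16} \approx -4553.3$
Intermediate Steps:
$y = \frac{361}{16}$ ($y = \left(\frac{1}{4 + 0} - 5\right)^{2} = \left(\frac{1}{4} - 5\right)^{2} = \left(- \frac{19}{4}\right)^{2} = \frac{361}{16} \approx 22.563$)
$\left(-15848 + 11948\right) - \left(- S{\left(2 \right)} + 29 y\right) = \left(-15848 + 11948\right) + \left(\left(-1 + 2\right) - \frac{10469}{16}\right) = -3900 + \left(1 - \frac{10469}{16}\right) = -3900 - \frac{10453}{16} = - \frac{72853}{16}$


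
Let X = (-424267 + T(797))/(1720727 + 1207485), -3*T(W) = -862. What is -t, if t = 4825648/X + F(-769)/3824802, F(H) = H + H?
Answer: 81069663924569652419/2432457415539 ≈ 3.3328e+7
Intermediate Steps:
F(H) = 2*H
T(W) = 862/3 (T(W) = -1/3*(-862) = 862/3)
X = -1271939/8784636 (X = (-424267 + 862/3)/(1720727 + 1207485) = -1271939/3/2928212 = -1271939/3*1/2928212 = -1271939/8784636 ≈ -0.14479)
t = -81069663924569652419/2432457415539 (t = 4825648/(-1271939/8784636) + (2*(-769))/3824802 = 4825648*(-8784636/1271939) - 1538*1/3824802 = -42391561144128/1271939 - 769/1912401 = -81069663924569652419/2432457415539 ≈ -3.3328e+7)
-t = -1*(-81069663924569652419/2432457415539) = 81069663924569652419/2432457415539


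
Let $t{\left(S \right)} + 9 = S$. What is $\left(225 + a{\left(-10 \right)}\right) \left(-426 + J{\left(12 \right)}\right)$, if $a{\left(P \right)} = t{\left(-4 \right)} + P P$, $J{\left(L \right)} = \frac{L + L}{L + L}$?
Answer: $-132600$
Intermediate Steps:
$t{\left(S \right)} = -9 + S$
$J{\left(L \right)} = 1$ ($J{\left(L \right)} = \frac{2 L}{2 L} = 2 L \frac{1}{2 L} = 1$)
$a{\left(P \right)} = -13 + P^{2}$ ($a{\left(P \right)} = \left(-9 - 4\right) + P P = -13 + P^{2}$)
$\left(225 + a{\left(-10 \right)}\right) \left(-426 + J{\left(12 \right)}\right) = \left(225 - \left(13 - \left(-10\right)^{2}\right)\right) \left(-426 + 1\right) = \left(225 + \left(-13 + 100\right)\right) \left(-425\right) = \left(225 + 87\right) \left(-425\right) = 312 \left(-425\right) = -132600$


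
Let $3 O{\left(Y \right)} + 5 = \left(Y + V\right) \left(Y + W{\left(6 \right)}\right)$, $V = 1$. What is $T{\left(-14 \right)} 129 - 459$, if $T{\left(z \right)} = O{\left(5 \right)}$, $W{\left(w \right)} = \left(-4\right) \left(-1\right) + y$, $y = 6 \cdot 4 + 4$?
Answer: $8872$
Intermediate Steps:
$y = 28$ ($y = 24 + 4 = 28$)
$W{\left(w \right)} = 32$ ($W{\left(w \right)} = \left(-4\right) \left(-1\right) + 28 = 4 + 28 = 32$)
$O{\left(Y \right)} = - \frac{5}{3} + \frac{\left(1 + Y\right) \left(32 + Y\right)}{3}$ ($O{\left(Y \right)} = - \frac{5}{3} + \frac{\left(Y + 1\right) \left(Y + 32\right)}{3} = - \frac{5}{3} + \frac{\left(1 + Y\right) \left(32 + Y\right)}{3}$)
$T{\left(z \right)} = \frac{217}{3}$ ($T{\left(z \right)} = 9 + 11 \cdot 5 + \frac{5^{2}}{3} = 9 + 55 + \frac{1}{3} \cdot 25 = 9 + 55 + \frac{25}{3} = \frac{217}{3}$)
$T{\left(-14 \right)} 129 - 459 = \frac{217}{3} \cdot 129 - 459 = 9331 - 459 = 8872$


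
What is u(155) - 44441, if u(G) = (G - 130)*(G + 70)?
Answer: -38816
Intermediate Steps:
u(G) = (-130 + G)*(70 + G)
u(155) - 44441 = (-9100 + 155**2 - 60*155) - 44441 = (-9100 + 24025 - 9300) - 44441 = 5625 - 44441 = -38816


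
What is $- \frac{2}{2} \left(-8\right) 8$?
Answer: $64$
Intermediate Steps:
$- \frac{2}{2} \left(-8\right) 8 = \left(-2\right) \frac{1}{2} \left(-8\right) 8 = \left(-1\right) \left(-8\right) 8 = 8 \cdot 8 = 64$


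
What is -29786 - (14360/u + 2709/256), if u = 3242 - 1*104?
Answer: -11970052405/401664 ≈ -29801.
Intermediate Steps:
u = 3138 (u = 3242 - 104 = 3138)
-29786 - (14360/u + 2709/256) = -29786 - (14360/3138 + 2709/256) = -29786 - (14360*(1/3138) + 2709*(1/256)) = -29786 - (7180/1569 + 2709/256) = -29786 - 1*6088501/401664 = -29786 - 6088501/401664 = -11970052405/401664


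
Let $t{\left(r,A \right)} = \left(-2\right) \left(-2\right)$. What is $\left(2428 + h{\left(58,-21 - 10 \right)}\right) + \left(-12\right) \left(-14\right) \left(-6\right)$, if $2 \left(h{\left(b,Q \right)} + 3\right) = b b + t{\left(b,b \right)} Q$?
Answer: $3037$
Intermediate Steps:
$t{\left(r,A \right)} = 4$
$h{\left(b,Q \right)} = -3 + \frac{b^{2}}{2} + 2 Q$ ($h{\left(b,Q \right)} = -3 + \frac{b b + 4 Q}{2} = -3 + \frac{b^{2} + 4 Q}{2} = -3 + \left(\frac{b^{2}}{2} + 2 Q\right) = -3 + \frac{b^{2}}{2} + 2 Q$)
$\left(2428 + h{\left(58,-21 - 10 \right)}\right) + \left(-12\right) \left(-14\right) \left(-6\right) = \left(2428 + \left(-3 + \frac{58^{2}}{2} + 2 \left(-21 - 10\right)\right)\right) + \left(-12\right) \left(-14\right) \left(-6\right) = \left(2428 + \left(-3 + \frac{1}{2} \cdot 3364 + 2 \left(-21 - 10\right)\right)\right) + 168 \left(-6\right) = \left(2428 + \left(-3 + 1682 + 2 \left(-31\right)\right)\right) - 1008 = \left(2428 - -1617\right) - 1008 = \left(2428 + 1617\right) - 1008 = 4045 - 1008 = 3037$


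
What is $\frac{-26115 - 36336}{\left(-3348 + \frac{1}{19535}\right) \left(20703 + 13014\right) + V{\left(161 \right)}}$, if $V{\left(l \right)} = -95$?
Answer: $\frac{4747005}{8580548024} \approx 0.00055323$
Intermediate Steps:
$\frac{-26115 - 36336}{\left(-3348 + \frac{1}{19535}\right) \left(20703 + 13014\right) + V{\left(161 \right)}} = \frac{-26115 - 36336}{\left(-3348 + \frac{1}{19535}\right) \left(20703 + 13014\right) - 95} = - \frac{62451}{\left(-3348 + \frac{1}{19535}\right) 33717 - 95} = - \frac{62451}{\left(- \frac{65403179}{19535}\right) 33717 - 95} = - \frac{62451}{- \frac{2205198986343}{19535} - 95} = - \frac{62451}{- \frac{2205200842168}{19535}} = \left(-62451\right) \left(- \frac{19535}{2205200842168}\right) = \frac{4747005}{8580548024}$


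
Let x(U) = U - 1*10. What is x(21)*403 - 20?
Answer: 4413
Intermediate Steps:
x(U) = -10 + U (x(U) = U - 10 = -10 + U)
x(21)*403 - 20 = (-10 + 21)*403 - 20 = 11*403 - 20 = 4433 - 20 = 4413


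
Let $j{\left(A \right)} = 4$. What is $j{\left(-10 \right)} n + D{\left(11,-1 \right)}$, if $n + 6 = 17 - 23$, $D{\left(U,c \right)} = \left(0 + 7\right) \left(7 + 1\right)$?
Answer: $8$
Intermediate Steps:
$D{\left(U,c \right)} = 56$ ($D{\left(U,c \right)} = 7 \cdot 8 = 56$)
$n = -12$ ($n = -6 + \left(17 - 23\right) = -6 - 6 = -12$)
$j{\left(-10 \right)} n + D{\left(11,-1 \right)} = 4 \left(-12\right) + 56 = -48 + 56 = 8$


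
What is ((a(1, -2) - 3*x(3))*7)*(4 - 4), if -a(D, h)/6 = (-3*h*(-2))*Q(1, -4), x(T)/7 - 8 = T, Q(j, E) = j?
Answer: 0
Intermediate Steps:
x(T) = 56 + 7*T
a(D, h) = -36*h (a(D, h) = -6*-3*h*(-2) = -6*6*h = -36*h)
((a(1, -2) - 3*x(3))*7)*(4 - 4) = ((-36*(-2) - 3*(56 + 7*3))*7)*(4 - 4) = ((72 - 3*(56 + 21))*7)*0 = ((72 - 3*77)*7)*0 = ((72 - 231)*7)*0 = -159*7*0 = -1113*0 = 0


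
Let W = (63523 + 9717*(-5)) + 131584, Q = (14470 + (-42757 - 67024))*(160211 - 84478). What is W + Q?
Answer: -7218041441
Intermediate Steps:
Q = -7218187963 (Q = (14470 - 109781)*75733 = -95311*75733 = -7218187963)
W = 146522 (W = (63523 - 48585) + 131584 = 14938 + 131584 = 146522)
W + Q = 146522 - 7218187963 = -7218041441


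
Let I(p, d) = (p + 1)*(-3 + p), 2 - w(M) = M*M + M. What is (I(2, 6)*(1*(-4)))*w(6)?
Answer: -480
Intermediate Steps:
w(M) = 2 - M - M**2 (w(M) = 2 - (M*M + M) = 2 - (M**2 + M) = 2 - (M + M**2) = 2 + (-M - M**2) = 2 - M - M**2)
I(p, d) = (1 + p)*(-3 + p)
(I(2, 6)*(1*(-4)))*w(6) = ((-3 + 2**2 - 2*2)*(1*(-4)))*(2 - 1*6 - 1*6**2) = ((-3 + 4 - 4)*(-4))*(2 - 6 - 1*36) = (-3*(-4))*(2 - 6 - 36) = 12*(-40) = -480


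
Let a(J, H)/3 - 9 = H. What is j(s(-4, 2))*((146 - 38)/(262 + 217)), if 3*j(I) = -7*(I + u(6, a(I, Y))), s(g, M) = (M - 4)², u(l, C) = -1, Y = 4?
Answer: -756/479 ≈ -1.5783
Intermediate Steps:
a(J, H) = 27 + 3*H
s(g, M) = (-4 + M)²
j(I) = 7/3 - 7*I/3 (j(I) = (-7*(I - 1))/3 = (-7*(-1 + I))/3 = (7 - 7*I)/3 = 7/3 - 7*I/3)
j(s(-4, 2))*((146 - 38)/(262 + 217)) = (7/3 - 7*(-4 + 2)²/3)*((146 - 38)/(262 + 217)) = (7/3 - 7/3*(-2)²)*(108/479) = (7/3 - 7/3*4)*(108*(1/479)) = (7/3 - 28/3)*(108/479) = -7*108/479 = -756/479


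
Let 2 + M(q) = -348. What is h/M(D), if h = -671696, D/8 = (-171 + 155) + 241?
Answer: 335848/175 ≈ 1919.1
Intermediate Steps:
D = 1800 (D = 8*((-171 + 155) + 241) = 8*(-16 + 241) = 8*225 = 1800)
M(q) = -350 (M(q) = -2 - 348 = -350)
h/M(D) = -671696/(-350) = -671696*(-1/350) = 335848/175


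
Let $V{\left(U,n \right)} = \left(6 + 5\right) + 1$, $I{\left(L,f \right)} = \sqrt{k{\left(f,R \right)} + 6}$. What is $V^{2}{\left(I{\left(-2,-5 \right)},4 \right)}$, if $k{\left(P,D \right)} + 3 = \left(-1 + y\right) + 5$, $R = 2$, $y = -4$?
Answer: $144$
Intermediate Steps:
$k{\left(P,D \right)} = -3$ ($k{\left(P,D \right)} = -3 + \left(\left(-1 - 4\right) + 5\right) = -3 + \left(-5 + 5\right) = -3 + 0 = -3$)
$I{\left(L,f \right)} = \sqrt{3}$ ($I{\left(L,f \right)} = \sqrt{-3 + 6} = \sqrt{3}$)
$V{\left(U,n \right)} = 12$ ($V{\left(U,n \right)} = 11 + 1 = 12$)
$V^{2}{\left(I{\left(-2,-5 \right)},4 \right)} = 12^{2} = 144$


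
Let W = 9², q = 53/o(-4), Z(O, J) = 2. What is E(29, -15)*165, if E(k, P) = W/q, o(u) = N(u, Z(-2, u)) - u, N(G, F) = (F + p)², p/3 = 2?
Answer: 908820/53 ≈ 17148.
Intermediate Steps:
p = 6 (p = 3*2 = 6)
N(G, F) = (6 + F)² (N(G, F) = (F + 6)² = (6 + F)²)
o(u) = 64 - u (o(u) = (6 + 2)² - u = 8² - u = 64 - u)
q = 53/68 (q = 53/(64 - 1*(-4)) = 53/(64 + 4) = 53/68 ≈ 0.77941)
W = 81
E(k, P) = 5508/53 (E(k, P) = 81/(53/68) = 81*(68/53) = 5508/53)
E(29, -15)*165 = (5508/53)*165 = 908820/53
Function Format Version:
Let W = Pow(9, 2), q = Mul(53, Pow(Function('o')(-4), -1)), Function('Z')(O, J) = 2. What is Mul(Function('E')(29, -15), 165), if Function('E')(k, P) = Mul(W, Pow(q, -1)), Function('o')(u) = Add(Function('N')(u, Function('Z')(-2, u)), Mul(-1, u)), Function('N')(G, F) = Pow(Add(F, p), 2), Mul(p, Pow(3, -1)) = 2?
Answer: Rational(908820, 53) ≈ 17148.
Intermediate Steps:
p = 6 (p = Mul(3, 2) = 6)
Function('N')(G, F) = Pow(Add(6, F), 2) (Function('N')(G, F) = Pow(Add(F, 6), 2) = Pow(Add(6, F), 2))
Function('o')(u) = Add(64, Mul(-1, u)) (Function('o')(u) = Add(Pow(Add(6, 2), 2), Mul(-1, u)) = Add(Pow(8, 2), Mul(-1, u)) = Add(64, Mul(-1, u)))
q = Rational(53, 68) (q = Mul(53, Pow(Add(64, Mul(-1, -4)), -1)) = Mul(53, Pow(Add(64, 4), -1)) = Mul(53, Pow(68, -1)) = Mul(53, Rational(1, 68)) = Rational(53, 68) ≈ 0.77941)
W = 81
Function('E')(k, P) = Rational(5508, 53) (Function('E')(k, P) = Mul(81, Pow(Rational(53, 68), -1)) = Mul(81, Rational(68, 53)) = Rational(5508, 53))
Mul(Function('E')(29, -15), 165) = Mul(Rational(5508, 53), 165) = Rational(908820, 53)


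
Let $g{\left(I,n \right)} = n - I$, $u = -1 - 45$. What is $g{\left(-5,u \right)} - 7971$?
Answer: $-8012$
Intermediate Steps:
$u = -46$ ($u = -1 - 45 = -46$)
$g{\left(-5,u \right)} - 7971 = \left(-46 - -5\right) - 7971 = \left(-46 + 5\right) - 7971 = -41 - 7971 = -8012$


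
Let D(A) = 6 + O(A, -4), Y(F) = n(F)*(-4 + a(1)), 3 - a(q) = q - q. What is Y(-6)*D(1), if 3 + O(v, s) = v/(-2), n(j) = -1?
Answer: 5/2 ≈ 2.5000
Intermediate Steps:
a(q) = 3 (a(q) = 3 - (q - q) = 3 - 1*0 = 3 + 0 = 3)
O(v, s) = -3 - v/2 (O(v, s) = -3 + v/(-2) = -3 + v*(-½) = -3 - v/2)
Y(F) = 1 (Y(F) = -(-4 + 3) = -1*(-1) = 1)
D(A) = 3 - A/2 (D(A) = 6 + (-3 - A/2) = 3 - A/2)
Y(-6)*D(1) = 1*(3 - ½*1) = 1*(3 - ½) = 1*(5/2) = 5/2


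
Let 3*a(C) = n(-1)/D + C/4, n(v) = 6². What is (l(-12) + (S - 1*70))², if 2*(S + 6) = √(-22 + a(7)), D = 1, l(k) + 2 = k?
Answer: (1080 - I*√339)²/144 ≈ 8097.6 - 276.18*I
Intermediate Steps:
l(k) = -2 + k
n(v) = 36
a(C) = 12 + C/12 (a(C) = (36/1 + C/4)/3 = (36*1 + C*(¼))/3 = (36 + C/4)/3 = 12 + C/12)
S = -6 + I*√339/12 (S = -6 + √(-22 + (12 + (1/12)*7))/2 = -6 + √(-22 + (12 + 7/12))/2 = -6 + √(-22 + 151/12)/2 = -6 + √(-113/12)/2 = -6 + (I*√339/6)/2 = -6 + I*√339/12 ≈ -6.0 + 1.5343*I)
(l(-12) + (S - 1*70))² = ((-2 - 12) + ((-6 + I*√339/12) - 1*70))² = (-14 + ((-6 + I*√339/12) - 70))² = (-14 + (-76 + I*√339/12))² = (-90 + I*√339/12)²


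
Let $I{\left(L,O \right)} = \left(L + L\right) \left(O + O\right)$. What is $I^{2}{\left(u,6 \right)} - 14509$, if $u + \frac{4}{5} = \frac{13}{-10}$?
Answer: $- \frac{299221}{25} \approx -11969.0$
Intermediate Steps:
$u = - \frac{21}{10}$ ($u = - \frac{4}{5} + \frac{13}{-10} = - \frac{4}{5} + 13 \left(- \frac{1}{10}\right) = - \frac{4}{5} - \frac{13}{10} = - \frac{21}{10} \approx -2.1$)
$I{\left(L,O \right)} = 4 L O$ ($I{\left(L,O \right)} = 2 L 2 O = 4 L O$)
$I^{2}{\left(u,6 \right)} - 14509 = \left(4 \left(- \frac{21}{10}\right) 6\right)^{2} - 14509 = \left(- \frac{252}{5}\right)^{2} - 14509 = \frac{63504}{25} - 14509 = - \frac{299221}{25}$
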